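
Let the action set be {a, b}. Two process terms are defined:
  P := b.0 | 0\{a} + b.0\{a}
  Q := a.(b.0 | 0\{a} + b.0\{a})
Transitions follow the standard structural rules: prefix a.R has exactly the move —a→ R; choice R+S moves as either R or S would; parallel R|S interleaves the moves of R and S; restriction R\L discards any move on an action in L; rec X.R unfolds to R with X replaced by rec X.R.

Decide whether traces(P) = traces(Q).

LTS(P): 3 reachable states
  m0 = b.0 | 0\{a} + b.0\{a} :: --b--▸ m1, --b--▸ m2
  m1 = 0 | 0\{a} :: deadlocked
  m2 = 0\{a} :: deadlocked
LTS(Q): 4 reachable states
  n0 = a.(b.0 | 0\{a} + b.0\{a}) :: --a--▸ n1
  n1 = b.0 | 0\{a} + b.0\{a} :: --b--▸ n2, --b--▸ n3
  n2 = 0 | 0\{a} :: deadlocked
  n3 = 0\{a} :: deadlocked
Run σ = ⟨b⟩ on P: start {m0}
  [1] b ⇒ {m1, m2}
  ✓ P
Run σ = ⟨b⟩ on Q: start {n0}
  [1] b ⇒ no successor for Q

trace-distinct — witness ⟨b⟩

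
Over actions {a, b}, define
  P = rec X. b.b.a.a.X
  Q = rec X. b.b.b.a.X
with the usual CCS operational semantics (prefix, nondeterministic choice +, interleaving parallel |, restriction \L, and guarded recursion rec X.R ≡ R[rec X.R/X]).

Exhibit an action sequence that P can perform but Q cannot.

bba

LTS(P): 4 reachable states
  p0 = rec X. b.b.a.a.X has moves ··b··> p1
  p1 = b.a.a.(rec X. b.b.a.a.X) has moves ··b··> p2
  p2 = a.a.(rec X. b.b.a.a.X) has moves ··a··> p3
  p3 = a.(rec X. b.b.a.a.X) has moves ··a··> p0
LTS(Q): 4 reachable states
  q0 = rec X. b.b.b.a.X has moves ··b··> q1
  q1 = b.b.a.(rec X. b.b.b.a.X) has moves ··b··> q2
  q2 = b.a.(rec X. b.b.b.a.X) has moves ··b··> q3
  q3 = a.(rec X. b.b.b.a.X) has moves ··a··> q0
Executing bba from P (initial set {p0}):
  [1] b ⇒ {p1}
  [2] b ⇒ {p2}
  [3] a ⇒ {p3}
  — P admits the full trace.
Executing bba from Q (initial set {q0}):
  [1] b ⇒ {q1}
  [2] b ⇒ {q2}
  [3] a ⇒ no successor for Q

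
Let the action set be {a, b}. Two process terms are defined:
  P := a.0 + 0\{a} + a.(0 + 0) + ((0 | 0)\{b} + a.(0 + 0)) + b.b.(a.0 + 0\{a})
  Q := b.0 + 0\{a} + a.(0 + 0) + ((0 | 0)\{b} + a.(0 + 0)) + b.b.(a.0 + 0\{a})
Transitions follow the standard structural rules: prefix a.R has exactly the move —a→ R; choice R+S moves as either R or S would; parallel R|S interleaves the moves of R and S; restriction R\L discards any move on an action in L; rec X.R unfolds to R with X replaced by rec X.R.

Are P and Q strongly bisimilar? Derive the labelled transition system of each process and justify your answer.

P ≁ Q

P's transition system — 5 states:
  u0 = a.0 + 0\{a} + a.(0 + 0) + ((0 | 0)\{b} + a.(0 + 0)) + b.b.(a.0 + 0\{a}) ⊢ —a→ u1, —a→ u2, —b→ u3
  u1 = 0 ⊢ ·
  u2 = 0 + 0 ⊢ ·
  u3 = b.(a.0 + 0\{a}) ⊢ —b→ u4
  u4 = a.0 + 0\{a} ⊢ —a→ u1
Q's transition system — 5 states:
  v0 = b.0 + 0\{a} + a.(0 + 0) + ((0 | 0)\{b} + a.(0 + 0)) + b.b.(a.0 + 0\{a}) ⊢ —a→ v1, —b→ v2, —b→ v3
  v1 = 0 + 0 ⊢ ·
  v2 = 0 ⊢ ·
  v3 = b.(a.0 + 0\{a}) ⊢ —b→ v4
  v4 = a.0 + 0\{a} ⊢ —a→ v2
Bisimilarity quotient blocks:
  B0 = {u0}
  B1 = {u1, u2, v1, v2}
  B2 = {u3, v3}
  B3 = {u4, v4}
  B4 = {v0}
u0 ∈ B0, v0 ∈ B4 → different blocks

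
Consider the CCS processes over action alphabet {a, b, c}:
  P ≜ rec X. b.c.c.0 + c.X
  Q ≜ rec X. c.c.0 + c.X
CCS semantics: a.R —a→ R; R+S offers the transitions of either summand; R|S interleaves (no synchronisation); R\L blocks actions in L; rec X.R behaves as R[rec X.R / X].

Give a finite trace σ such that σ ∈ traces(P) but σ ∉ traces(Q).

b

Reachable graph of P (4 states):
  s0 = rec X. b.c.c.0 + c.X :: --b--▸ s1, --c--▸ s0
  s1 = c.c.0 :: --c--▸ s2
  s2 = c.0 :: --c--▸ s3
  s3 = 0 :: stopped
Reachable graph of Q (3 states):
  t0 = rec X. c.c.0 + c.X :: --c--▸ t0, --c--▸ t1
  t1 = c.0 :: --c--▸ t2
  t2 = 0 :: stopped
Trace ⟨b⟩ through P, begin at {s0}:
  [1] b ⇒ {s1}
  ✓ P
Trace ⟨b⟩ through Q, begin at {t0}:
  [1] b ⇒ no successor for Q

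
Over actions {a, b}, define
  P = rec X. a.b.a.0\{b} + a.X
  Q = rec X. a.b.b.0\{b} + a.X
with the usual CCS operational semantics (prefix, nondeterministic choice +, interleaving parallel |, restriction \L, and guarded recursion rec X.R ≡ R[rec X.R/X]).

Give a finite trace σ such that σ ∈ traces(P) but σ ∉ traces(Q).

aba

Reachable graph of P (4 states):
  u0 = rec X. a.b.a.0\{b} + a.X → --a--▸ u0, --a--▸ u1
  u1 = b.a.0\{b} → --b--▸ u2
  u2 = a.0\{b} → --a--▸ u3
  u3 = 0\{b} → stopped
Reachable graph of Q (4 states):
  v0 = rec X. a.b.b.0\{b} + a.X → --a--▸ v0, --a--▸ v1
  v1 = b.b.0\{b} → --b--▸ v2
  v2 = b.0\{b} → --b--▸ v3
  v3 = 0\{b} → stopped
Run σ = ⟨aba⟩ on P: start {u0}
  after a @ step 1: {u0, u1}
  after b @ step 2: {u2}
  after a @ step 3: {u3}
  ✓ P
Run σ = ⟨aba⟩ on Q: start {v0}
  after a @ step 1: {v0, v1}
  after b @ step 2: {v2}
  after a @ step 3: no successor for Q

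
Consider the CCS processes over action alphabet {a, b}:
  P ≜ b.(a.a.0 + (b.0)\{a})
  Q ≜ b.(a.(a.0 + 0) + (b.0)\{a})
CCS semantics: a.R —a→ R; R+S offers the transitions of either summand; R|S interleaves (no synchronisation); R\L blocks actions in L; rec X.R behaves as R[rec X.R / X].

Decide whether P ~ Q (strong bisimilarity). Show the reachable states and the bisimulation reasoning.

P ~ Q

LTS(P): 5 reachable states
  s0 = b.(a.a.0 + (b.0)\{a}) | -b-> s1
  s1 = a.a.0 + (b.0)\{a} | -a-> s2, -b-> s3
  s2 = a.0 | -a-> s4
  s3 = 0\{a} | deadlocked
  s4 = 0 | deadlocked
LTS(Q): 5 reachable states
  t0 = b.(a.(a.0 + 0) + (b.0)\{a}) | -b-> t1
  t1 = a.(a.0 + 0) + (b.0)\{a} | -a-> t2, -b-> t3
  t2 = a.0 + 0 | -a-> t4
  t3 = 0\{a} | deadlocked
  t4 = 0 | deadlocked
Coarsest stable partition (strong bisimilarity classes):
  B0 = {s0, t0}
  B1 = {s1, t1}
  B2 = {s3, s4, t3, t4}
  B3 = {s2, t2}
s0 ∈ B0, t0 ∈ B0 → same block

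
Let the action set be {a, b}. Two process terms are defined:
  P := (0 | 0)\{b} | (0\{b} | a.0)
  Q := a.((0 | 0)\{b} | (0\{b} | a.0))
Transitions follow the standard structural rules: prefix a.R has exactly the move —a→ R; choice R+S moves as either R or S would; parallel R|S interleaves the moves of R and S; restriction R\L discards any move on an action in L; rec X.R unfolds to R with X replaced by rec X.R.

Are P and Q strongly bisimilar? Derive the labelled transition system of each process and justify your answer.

LTS(P): 2 reachable states
  u0 = (0 | 0)\{b} | (0\{b} | a.0) ⊢ ··a··> u1
  u1 = (0 | 0)\{b} | (0\{b} | 0) ⊢ stopped
LTS(Q): 3 reachable states
  v0 = a.((0 | 0)\{b} | (0\{b} | a.0)) ⊢ ··a··> v1
  v1 = (0 | 0)\{b} | (0\{b} | a.0) ⊢ ··a··> v2
  v2 = (0 | 0)\{b} | (0\{b} | 0) ⊢ stopped
Coarsest stable partition (strong bisimilarity classes):
  B0 = {u0, v1}
  B1 = {u1, v2}
  B2 = {v0}
u0 ∈ B0, v0 ∈ B2 → different blocks

not bisimilar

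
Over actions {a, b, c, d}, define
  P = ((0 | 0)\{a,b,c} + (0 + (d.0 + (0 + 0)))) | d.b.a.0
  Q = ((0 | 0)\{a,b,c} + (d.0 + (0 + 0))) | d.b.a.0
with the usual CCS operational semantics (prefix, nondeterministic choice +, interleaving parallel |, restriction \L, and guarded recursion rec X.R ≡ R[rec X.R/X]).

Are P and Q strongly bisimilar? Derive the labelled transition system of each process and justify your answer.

LTS(P): 8 reachable states
  m0 = ((0 | 0)\{a,b,c} + (0 + (d.0 + (0 + 0)))) | d.b.a.0 | --d--▸ m1, --d--▸ m2
  m1 = ((0 | 0)\{a,b,c} + (0 + (d.0 + (0 + 0)))) | b.a.0 | --b--▸ m3, --d--▸ m4
  m2 = 0 | d.b.a.0 | --d--▸ m4
  m3 = ((0 | 0)\{a,b,c} + (0 + (d.0 + (0 + 0)))) | a.0 | --a--▸ m5, --d--▸ m6
  m4 = 0 | b.a.0 | --b--▸ m6
  m5 = ((0 | 0)\{a,b,c} + (0 + (d.0 + (0 + 0)))) | 0 | --d--▸ m7
  m6 = 0 | a.0 | --a--▸ m7
  m7 = 0 | 0 | (no moves)
LTS(Q): 8 reachable states
  n0 = ((0 | 0)\{a,b,c} + (d.0 + (0 + 0))) | d.b.a.0 | --d--▸ n1, --d--▸ n2
  n1 = ((0 | 0)\{a,b,c} + (d.0 + (0 + 0))) | b.a.0 | --b--▸ n3, --d--▸ n4
  n2 = 0 | d.b.a.0 | --d--▸ n4
  n3 = ((0 | 0)\{a,b,c} + (d.0 + (0 + 0))) | a.0 | --a--▸ n5, --d--▸ n6
  n4 = 0 | b.a.0 | --b--▸ n6
  n5 = ((0 | 0)\{a,b,c} + (d.0 + (0 + 0))) | 0 | --d--▸ n7
  n6 = 0 | a.0 | --a--▸ n7
  n7 = 0 | 0 | (no moves)
Partition-refinement fixed point:
  B0 = {m0, n0}
  B1 = {m1, n1}
  B2 = {m3, n3}
  B3 = {m5, n5}
  B4 = {m7, n7}
  B5 = {m6, n6}
  B6 = {m4, n4}
  B7 = {m2, n2}
m0 ∈ B0, n0 ∈ B0 → same block

bisimilar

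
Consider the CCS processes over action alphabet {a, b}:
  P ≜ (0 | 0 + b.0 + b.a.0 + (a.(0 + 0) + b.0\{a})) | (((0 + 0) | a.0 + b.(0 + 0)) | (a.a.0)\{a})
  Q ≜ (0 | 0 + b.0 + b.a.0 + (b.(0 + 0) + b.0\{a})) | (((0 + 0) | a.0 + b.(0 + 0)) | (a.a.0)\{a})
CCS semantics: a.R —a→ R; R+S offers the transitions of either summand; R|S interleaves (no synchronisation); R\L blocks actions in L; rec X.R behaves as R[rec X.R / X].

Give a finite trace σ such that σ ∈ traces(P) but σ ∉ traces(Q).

Reachable graph of P (15 states):
  u0 = (0 | 0 + b.0 + b.a.0 + (a.(0 + 0) + b.0\{a})) | (((0 + 0) | a.0 + b.(0 + 0)) | (a.a.0)\{a}) ⊢ =a=> u1, =a=> u2, =b=> u3, =b=> u4, =b=> u5, =b=> u6
  u1 = (0 + 0) | (((0 + 0) | a.0 + b.(0 + 0)) | (a.a.0)\{a}) ⊢ =a=> u7, =b=> u8
  u2 = (0 | 0 + b.0 + b.a.0 + (a.(0 + 0) + b.0\{a})) | ((0 + 0) | 0 | (a.a.0)\{a}) ⊢ =a=> u7, =b=> u10, =b=> u11, =b=> u9
  u3 = (0 | 0 + b.0 + b.a.0 + (a.(0 + 0) + b.0\{a})) | ((0 + 0) | (a.a.0)\{a}) ⊢ =a=> u8, =b=> u12, =b=> u13, =b=> u14
  u4 = 0 | (((0 + 0) | a.0 + b.(0 + 0)) | (a.a.0)\{a}) ⊢ =a=> u9, =b=> u12
  u5 = 0\{a} | (((0 + 0) | a.0 + b.(0 + 0)) | (a.a.0)\{a}) ⊢ =a=> u10, =b=> u13
  u6 = a.0 | (((0 + 0) | a.0 + b.(0 + 0)) | (a.a.0)\{a}) ⊢ =a=> u11, =a=> u4, =b=> u14
  u7 = (0 + 0) | ((0 + 0) | 0 | (a.a.0)\{a}) ⊢ (no moves)
  u8 = (0 + 0) | ((0 + 0) | (a.a.0)\{a}) ⊢ (no moves)
  u9 = 0 | ((0 + 0) | 0 | (a.a.0)\{a}) ⊢ (no moves)
  u10 = 0\{a} | ((0 + 0) | 0 | (a.a.0)\{a}) ⊢ (no moves)
  u11 = a.0 | ((0 + 0) | 0 | (a.a.0)\{a}) ⊢ =a=> u9
  u12 = 0 | ((0 + 0) | (a.a.0)\{a}) ⊢ (no moves)
  u13 = 0\{a} | ((0 + 0) | (a.a.0)\{a}) ⊢ (no moves)
  u14 = a.0 | ((0 + 0) | (a.a.0)\{a}) ⊢ =a=> u12
Reachable graph of Q (15 states):
  v0 = (0 | 0 + b.0 + b.a.0 + (b.(0 + 0) + b.0\{a})) | (((0 + 0) | a.0 + b.(0 + 0)) | (a.a.0)\{a}) ⊢ =a=> v1, =b=> v2, =b=> v3, =b=> v4, =b=> v5, =b=> v6
  v1 = (0 | 0 + b.0 + b.a.0 + (b.(0 + 0) + b.0\{a})) | ((0 + 0) | 0 | (a.a.0)\{a}) ⊢ =b=> v10, =b=> v7, =b=> v8, =b=> v9
  v2 = (0 + 0) | (((0 + 0) | a.0 + b.(0 + 0)) | (a.a.0)\{a}) ⊢ =a=> v7, =b=> v11
  v3 = (0 | 0 + b.0 + b.a.0 + (b.(0 + 0) + b.0\{a})) | ((0 + 0) | (a.a.0)\{a}) ⊢ =b=> v11, =b=> v12, =b=> v13, =b=> v14
  v4 = 0 | (((0 + 0) | a.0 + b.(0 + 0)) | (a.a.0)\{a}) ⊢ =a=> v8, =b=> v12
  v5 = 0\{a} | (((0 + 0) | a.0 + b.(0 + 0)) | (a.a.0)\{a}) ⊢ =a=> v9, =b=> v13
  v6 = a.0 | (((0 + 0) | a.0 + b.(0 + 0)) | (a.a.0)\{a}) ⊢ =a=> v10, =a=> v4, =b=> v14
  v7 = (0 + 0) | ((0 + 0) | 0 | (a.a.0)\{a}) ⊢ (no moves)
  v8 = 0 | ((0 + 0) | 0 | (a.a.0)\{a}) ⊢ (no moves)
  v9 = 0\{a} | ((0 + 0) | 0 | (a.a.0)\{a}) ⊢ (no moves)
  v10 = a.0 | ((0 + 0) | 0 | (a.a.0)\{a}) ⊢ =a=> v8
  v11 = (0 + 0) | ((0 + 0) | (a.a.0)\{a}) ⊢ (no moves)
  v12 = 0 | ((0 + 0) | (a.a.0)\{a}) ⊢ (no moves)
  v13 = 0\{a} | ((0 + 0) | (a.a.0)\{a}) ⊢ (no moves)
  v14 = a.0 | ((0 + 0) | (a.a.0)\{a}) ⊢ =a=> v12
Trace ⟨aa⟩ through P, begin at {u0}:
  [1] a ⇒ {u1, u2}
  [2] a ⇒ {u7}
  P completes σ.
Trace ⟨aa⟩ through Q, begin at {v0}:
  [1] a ⇒ {v1}
  [2] a ⇒ ∅  — Q cannot continue

aa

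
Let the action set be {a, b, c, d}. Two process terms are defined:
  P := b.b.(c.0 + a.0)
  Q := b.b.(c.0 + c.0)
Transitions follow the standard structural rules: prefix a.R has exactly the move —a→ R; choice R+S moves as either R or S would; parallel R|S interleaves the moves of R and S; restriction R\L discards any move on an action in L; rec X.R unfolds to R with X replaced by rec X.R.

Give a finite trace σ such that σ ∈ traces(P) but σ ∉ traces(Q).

bba

LTS(P): 4 reachable states
  s0 = b.b.(c.0 + a.0) has moves =b=> s1
  s1 = b.(c.0 + a.0) has moves =b=> s2
  s2 = c.0 + a.0 has moves =a=> s3, =c=> s3
  s3 = 0 has moves ∅
LTS(Q): 4 reachable states
  t0 = b.b.(c.0 + c.0) has moves =b=> t1
  t1 = b.(c.0 + c.0) has moves =b=> t2
  t2 = c.0 + c.0 has moves =c=> t3
  t3 = 0 has moves ∅
Run σ = ⟨bba⟩ on P: start {s0}
  [1] b ⇒ {s1}
  [2] b ⇒ {s2}
  [3] a ⇒ {s3}
  ✓ P
Run σ = ⟨bba⟩ on Q: start {t0}
  [1] b ⇒ {t1}
  [2] b ⇒ {t2}
  [3] a ⇒ ∅ (Q stuck)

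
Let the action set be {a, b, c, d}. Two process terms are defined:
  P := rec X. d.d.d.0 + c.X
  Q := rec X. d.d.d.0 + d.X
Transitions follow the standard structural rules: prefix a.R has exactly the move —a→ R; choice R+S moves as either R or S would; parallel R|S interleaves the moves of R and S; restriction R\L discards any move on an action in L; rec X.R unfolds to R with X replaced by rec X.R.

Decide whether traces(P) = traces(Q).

P's transition system — 4 states:
  p0 = rec X. d.d.d.0 + c.X :: —c→ p0, —d→ p1
  p1 = d.d.0 :: —d→ p2
  p2 = d.0 :: —d→ p3
  p3 = 0 :: stopped
Q's transition system — 4 states:
  q0 = rec X. d.d.d.0 + d.X :: —d→ q0, —d→ q1
  q1 = d.d.0 :: —d→ q2
  q2 = d.0 :: —d→ q3
  q3 = 0 :: stopped
Trace ⟨c⟩ through P, begin at {p0}:
  after c @ step 1: {p0}
  P completes σ.
Trace ⟨c⟩ through Q, begin at {q0}:
  after c @ step 1: no successor for Q

trace-distinct — witness ⟨c⟩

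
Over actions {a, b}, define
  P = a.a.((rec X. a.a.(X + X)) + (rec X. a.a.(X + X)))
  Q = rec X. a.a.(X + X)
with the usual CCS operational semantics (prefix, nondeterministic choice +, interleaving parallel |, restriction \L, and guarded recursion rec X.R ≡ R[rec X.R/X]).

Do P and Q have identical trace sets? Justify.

traces(P) = traces(Q)

Reachable graph of P (3 states):
  m0 = a.a.((rec X. a.a.(X + X)) + (rec X. a.a.(X + X))) :: ··a··> m1
  m1 = a.((rec X. a.a.(X + X)) + (rec X. a.a.(X + X))) :: ··a··> m2
  m2 = (rec X. a.a.(X + X)) + (rec X. a.a.(X + X)) :: ··a··> m1
Reachable graph of Q (3 states):
  n0 = rec X. a.a.(X + X) :: ··a··> n1
  n1 = a.((rec X. a.a.(X + X)) + (rec X. a.a.(X + X))) :: ··a··> n2
  n2 = (rec X. a.a.(X + X)) + (rec X. a.a.(X + X)) :: ··a··> n1
Bisimilarity quotient blocks:
  B0 = {m0, m1, m2, n0, n1, n2}
m0 ∈ B0, n0 ∈ B0 → same block
Bisimilar ⇒ trace-equivalent.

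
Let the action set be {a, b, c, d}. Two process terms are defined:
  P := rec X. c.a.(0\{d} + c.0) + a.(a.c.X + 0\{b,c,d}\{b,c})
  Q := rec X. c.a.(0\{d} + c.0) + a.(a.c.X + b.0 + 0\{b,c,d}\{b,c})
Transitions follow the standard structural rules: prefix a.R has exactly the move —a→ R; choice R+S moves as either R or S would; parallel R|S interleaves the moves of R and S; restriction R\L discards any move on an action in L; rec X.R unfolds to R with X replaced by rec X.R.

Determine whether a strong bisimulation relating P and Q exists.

LTS(P): 6 reachable states
  m0 = rec X. c.a.(0\{d} + c.0) + a.(a.c.X + 0\{b,c,d}\{b,c}) → ··a··> m1, ··c··> m2
  m1 = a.c.(rec X. c.a.(0\{d} + c.0) + a.(a.c.X + 0\{b,c,d}\{b,c})) + 0\{b,c,d}\{b,c} → ··a··> m3
  m2 = a.(0\{d} + c.0) → ··a··> m4
  m3 = c.(rec X. c.a.(0\{d} + c.0) + a.(a.c.X + 0\{b,c,d}\{b,c})) → ··c··> m0
  m4 = 0\{d} + c.0 → ··c··> m5
  m5 = 0 → ∅
LTS(Q): 6 reachable states
  n0 = rec X. c.a.(0\{d} + c.0) + a.(a.c.X + b.0 + 0\{b,c,d}\{b,c}) → ··a··> n1, ··c··> n2
  n1 = a.c.(rec X. c.a.(0\{d} + c.0) + a.(a.c.X + b.0 + 0\{b,c,d}\{b,c})) + b.0 + 0\{b,c,d}\{b,c} → ··a··> n3, ··b··> n4
  n2 = a.(0\{d} + c.0) → ··a··> n5
  n3 = c.(rec X. c.a.(0\{d} + c.0) + a.(a.c.X + b.0 + 0\{b,c,d}\{b,c})) → ··c··> n0
  n4 = 0 → ∅
  n5 = 0\{d} + c.0 → ··c··> n4
Bisimilarity quotient blocks:
  B0 = {m0}
  B1 = {m1}
  B2 = {m3}
  B3 = {m2, n2}
  B4 = {m4, n5}
  B5 = {m5, n4}
  B6 = {n0}
  B7 = {n1}
  B8 = {n3}
m0 ∈ B0, n0 ∈ B6 → different blocks

P ≁ Q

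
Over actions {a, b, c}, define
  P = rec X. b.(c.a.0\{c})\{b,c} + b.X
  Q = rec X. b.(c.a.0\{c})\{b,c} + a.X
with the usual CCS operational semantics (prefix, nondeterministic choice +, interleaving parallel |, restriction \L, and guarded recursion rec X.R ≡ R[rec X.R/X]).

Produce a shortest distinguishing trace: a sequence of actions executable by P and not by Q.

bb

LTS(P): 2 reachable states
  p0 = rec X. b.(c.a.0\{c})\{b,c} + b.X ⊢ ··b··> p0, ··b··> p1
  p1 = (c.a.0\{c})\{b,c} ⊢ ∅
LTS(Q): 2 reachable states
  q0 = rec X. b.(c.a.0\{c})\{b,c} + a.X ⊢ ··a··> q0, ··b··> q1
  q1 = (c.a.0\{c})\{b,c} ⊢ ∅
Executing bb from P (initial set {p0}):
  after b @ step 1: {p0, p1}
  after b @ step 2: {p0, p1}
  P completes σ.
Executing bb from Q (initial set {q0}):
  after b @ step 1: {q1}
  after b @ step 2: ∅  — Q cannot continue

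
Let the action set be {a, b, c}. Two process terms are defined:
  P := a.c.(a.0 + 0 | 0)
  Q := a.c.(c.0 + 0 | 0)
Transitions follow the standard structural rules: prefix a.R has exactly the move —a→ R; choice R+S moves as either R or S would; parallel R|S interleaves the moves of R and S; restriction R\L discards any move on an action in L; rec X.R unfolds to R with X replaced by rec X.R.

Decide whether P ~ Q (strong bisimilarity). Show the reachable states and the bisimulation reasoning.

P ≁ Q

Reachable graph of P (4 states):
  p0 = a.c.(a.0 + 0 | 0) has moves --a--▸ p1
  p1 = c.(a.0 + 0 | 0) has moves --c--▸ p2
  p2 = a.0 + 0 | 0 has moves --a--▸ p3
  p3 = 0 has moves deadlocked
Reachable graph of Q (4 states):
  q0 = a.c.(c.0 + 0 | 0) has moves --a--▸ q1
  q1 = c.(c.0 + 0 | 0) has moves --c--▸ q2
  q2 = c.0 + 0 | 0 has moves --c--▸ q3
  q3 = 0 has moves deadlocked
Bisimilarity quotient blocks:
  B0 = {p0}
  B1 = {p1}
  B2 = {p2}
  B3 = {p3, q3}
  B4 = {q0}
  B5 = {q1}
  B6 = {q2}
p0 ∈ B0, q0 ∈ B4 → different blocks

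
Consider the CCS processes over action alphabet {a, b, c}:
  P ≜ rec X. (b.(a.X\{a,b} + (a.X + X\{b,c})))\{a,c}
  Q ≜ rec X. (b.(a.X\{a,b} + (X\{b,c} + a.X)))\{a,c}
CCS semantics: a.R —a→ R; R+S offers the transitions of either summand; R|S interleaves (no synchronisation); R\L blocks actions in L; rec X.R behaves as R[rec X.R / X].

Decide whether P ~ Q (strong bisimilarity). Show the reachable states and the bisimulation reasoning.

P's transition system — 2 states:
  u0 = rec X. (b.(a.X\{a,b} + (a.X + X\{b,c})))\{a,c} → =b=> u1
  u1 = (a.(rec X. (b.(a.X\{a,b} + (a.X + X\{b,c})))\{a,c})\{a,b} + (a.(rec X. (b.(a.X\{a,b} + (a.X + X\{b,c})))\{a,c}) + (rec X. (b.(a.X\{a,b} + (a.X + X\{b,c})))\{a,c})\{b,c}))\{a,c} → ∅
Q's transition system — 2 states:
  v0 = rec X. (b.(a.X\{a,b} + (X\{b,c} + a.X)))\{a,c} → =b=> v1
  v1 = (a.(rec X. (b.(a.X\{a,b} + (X\{b,c} + a.X)))\{a,c})\{a,b} + ((rec X. (b.(a.X\{a,b} + (X\{b,c} + a.X)))\{a,c})\{b,c} + a.(rec X. (b.(a.X\{a,b} + (X\{b,c} + a.X)))\{a,c})))\{a,c} → ∅
Bisimilarity quotient blocks:
  B0 = {u0, v0}
  B1 = {u1, v1}
u0 ∈ B0, v0 ∈ B0 → same block

bisimilar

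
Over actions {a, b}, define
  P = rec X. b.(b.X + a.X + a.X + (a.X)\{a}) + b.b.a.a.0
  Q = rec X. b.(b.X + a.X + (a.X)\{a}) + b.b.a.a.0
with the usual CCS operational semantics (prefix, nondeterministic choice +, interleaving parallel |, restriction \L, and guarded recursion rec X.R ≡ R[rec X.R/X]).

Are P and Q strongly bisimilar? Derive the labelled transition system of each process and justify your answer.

YES

P's transition system — 6 states:
  u0 = rec X. b.(b.X + a.X + a.X + (a.X)\{a}) + b.b.a.a.0 | =b=> u1, =b=> u2
  u1 = b.(rec X. b.(b.X + a.X + a.X + (a.X)\{a}) + b.b.a.a.0) + a.(rec X. b.(b.X + a.X + a.X + (a.X)\{a}) + b.b.a.a.0) + a.(rec X. b.(b.X + a.X + a.X + (a.X)\{a}) + b.b.a.a.0) + (a.(rec X. b.(b.X + a.X + a.X + (a.X)\{a}) + b.b.a.a.0))\{a} | =a=> u0, =b=> u0
  u2 = b.a.a.0 | =b=> u3
  u3 = a.a.0 | =a=> u4
  u4 = a.0 | =a=> u5
  u5 = 0 | deadlocked
Q's transition system — 6 states:
  v0 = rec X. b.(b.X + a.X + (a.X)\{a}) + b.b.a.a.0 | =b=> v1, =b=> v2
  v1 = b.(rec X. b.(b.X + a.X + (a.X)\{a}) + b.b.a.a.0) + a.(rec X. b.(b.X + a.X + (a.X)\{a}) + b.b.a.a.0) + (a.(rec X. b.(b.X + a.X + (a.X)\{a}) + b.b.a.a.0))\{a} | =a=> v0, =b=> v0
  v2 = b.a.a.0 | =b=> v3
  v3 = a.a.0 | =a=> v4
  v4 = a.0 | =a=> v5
  v5 = 0 | deadlocked
Partition-refinement fixed point:
  B0 = {u0, v0}
  B1 = {u2, v2}
  B2 = {u3, v3}
  B3 = {u4, v4}
  B4 = {u5, v5}
  B5 = {u1, v1}
u0 ∈ B0, v0 ∈ B0 → same block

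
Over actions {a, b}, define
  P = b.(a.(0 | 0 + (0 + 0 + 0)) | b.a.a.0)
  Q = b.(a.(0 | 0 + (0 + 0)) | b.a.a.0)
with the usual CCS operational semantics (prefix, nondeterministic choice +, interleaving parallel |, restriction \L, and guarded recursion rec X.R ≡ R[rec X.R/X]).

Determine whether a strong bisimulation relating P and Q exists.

P's transition system — 9 states:
  p0 = b.(a.(0 | 0 + (0 + 0 + 0)) | b.a.a.0) ⊢ —b→ p1
  p1 = a.(0 | 0 + (0 + 0 + 0)) | b.a.a.0 ⊢ —a→ p2, —b→ p3
  p2 = (0 | 0 + (0 + 0 + 0)) | b.a.a.0 ⊢ —b→ p4
  p3 = a.(0 | 0 + (0 + 0 + 0)) | a.a.0 ⊢ —a→ p4, —a→ p5
  p4 = (0 | 0 + (0 + 0 + 0)) | a.a.0 ⊢ —a→ p6
  p5 = a.(0 | 0 + (0 + 0 + 0)) | a.0 ⊢ —a→ p6, —a→ p7
  p6 = (0 | 0 + (0 + 0 + 0)) | a.0 ⊢ —a→ p8
  p7 = a.(0 | 0 + (0 + 0 + 0)) | 0 ⊢ —a→ p8
  p8 = (0 | 0 + (0 + 0 + 0)) | 0 ⊢ (no moves)
Q's transition system — 9 states:
  q0 = b.(a.(0 | 0 + (0 + 0)) | b.a.a.0) ⊢ —b→ q1
  q1 = a.(0 | 0 + (0 + 0)) | b.a.a.0 ⊢ —a→ q2, —b→ q3
  q2 = (0 | 0 + (0 + 0)) | b.a.a.0 ⊢ —b→ q4
  q3 = a.(0 | 0 + (0 + 0)) | a.a.0 ⊢ —a→ q4, —a→ q5
  q4 = (0 | 0 + (0 + 0)) | a.a.0 ⊢ —a→ q6
  q5 = a.(0 | 0 + (0 + 0)) | a.0 ⊢ —a→ q6, —a→ q7
  q6 = (0 | 0 + (0 + 0)) | a.0 ⊢ —a→ q8
  q7 = a.(0 | 0 + (0 + 0)) | 0 ⊢ —a→ q8
  q8 = (0 | 0 + (0 + 0)) | 0 ⊢ (no moves)
Partition-refinement fixed point:
  B0 = {p0, q0}
  B1 = {p1, q1}
  B2 = {p2, q2}
  B3 = {p4, p5, q4, q5}
  B4 = {p6, p7, q6, q7}
  B5 = {p8, q8}
  B6 = {p3, q3}
p0 ∈ B0, q0 ∈ B0 → same block

bisimilar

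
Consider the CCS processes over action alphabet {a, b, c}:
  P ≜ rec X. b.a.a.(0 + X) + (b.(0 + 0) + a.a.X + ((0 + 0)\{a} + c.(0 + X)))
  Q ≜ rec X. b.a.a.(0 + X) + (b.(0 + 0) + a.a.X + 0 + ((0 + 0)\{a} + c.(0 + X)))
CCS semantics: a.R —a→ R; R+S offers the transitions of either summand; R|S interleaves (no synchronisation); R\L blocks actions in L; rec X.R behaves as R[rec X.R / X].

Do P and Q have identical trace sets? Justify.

Reachable graph of P (6 states):
  u0 = rec X. b.a.a.(0 + X) + (b.(0 + 0) + a.a.X + ((0 + 0)\{a} + c.(0 + X))) | =a=> u1, =b=> u2, =b=> u3, =c=> u4
  u1 = a.(rec X. b.a.a.(0 + X) + (b.(0 + 0) + a.a.X + ((0 + 0)\{a} + c.(0 + X)))) | =a=> u0
  u2 = 0 + 0 | deadlocked
  u3 = a.a.(0 + (rec X. b.a.a.(0 + X) + (b.(0 + 0) + a.a.X + ((0 + 0)\{a} + c.(0 + X))))) | =a=> u5
  u4 = 0 + (rec X. b.a.a.(0 + X) + (b.(0 + 0) + a.a.X + ((0 + 0)\{a} + c.(0 + X)))) | =a=> u1, =b=> u2, =b=> u3, =c=> u4
  u5 = a.(0 + (rec X. b.a.a.(0 + X) + (b.(0 + 0) + a.a.X + ((0 + 0)\{a} + c.(0 + X))))) | =a=> u4
Reachable graph of Q (6 states):
  v0 = rec X. b.a.a.(0 + X) + (b.(0 + 0) + a.a.X + 0 + ((0 + 0)\{a} + c.(0 + X))) | =a=> v1, =b=> v2, =b=> v3, =c=> v4
  v1 = a.(rec X. b.a.a.(0 + X) + (b.(0 + 0) + a.a.X + 0 + ((0 + 0)\{a} + c.(0 + X)))) | =a=> v0
  v2 = 0 + 0 | deadlocked
  v3 = a.a.(0 + (rec X. b.a.a.(0 + X) + (b.(0 + 0) + a.a.X + 0 + ((0 + 0)\{a} + c.(0 + X))))) | =a=> v5
  v4 = 0 + (rec X. b.a.a.(0 + X) + (b.(0 + 0) + a.a.X + 0 + ((0 + 0)\{a} + c.(0 + X)))) | =a=> v1, =b=> v2, =b=> v3, =c=> v4
  v5 = a.(0 + (rec X. b.a.a.(0 + X) + (b.(0 + 0) + a.a.X + 0 + ((0 + 0)\{a} + c.(0 + X))))) | =a=> v4
Partition-refinement fixed point:
  B0 = {u0, u4, v0, v4}
  B1 = {u1, u5, v1, v5}
  B2 = {u3, v3}
  B3 = {u2, v2}
u0 ∈ B0, v0 ∈ B0 → same block
Bisimilar ⇒ trace-equivalent.

traces(P) = traces(Q)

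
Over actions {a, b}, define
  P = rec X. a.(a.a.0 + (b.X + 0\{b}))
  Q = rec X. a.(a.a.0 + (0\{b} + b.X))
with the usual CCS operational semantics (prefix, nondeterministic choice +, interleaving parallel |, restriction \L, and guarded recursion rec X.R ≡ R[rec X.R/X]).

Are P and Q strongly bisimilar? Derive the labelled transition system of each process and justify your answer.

YES

LTS(P): 4 reachable states
  u0 = rec X. a.(a.a.0 + (b.X + 0\{b})) ⊢ -a-> u1
  u1 = a.a.0 + (b.(rec X. a.(a.a.0 + (b.X + 0\{b}))) + 0\{b}) ⊢ -a-> u2, -b-> u0
  u2 = a.0 ⊢ -a-> u3
  u3 = 0 ⊢ deadlocked
LTS(Q): 4 reachable states
  v0 = rec X. a.(a.a.0 + (0\{b} + b.X)) ⊢ -a-> v1
  v1 = a.a.0 + (0\{b} + b.(rec X. a.(a.a.0 + (0\{b} + b.X)))) ⊢ -a-> v2, -b-> v0
  v2 = a.0 ⊢ -a-> v3
  v3 = 0 ⊢ deadlocked
Coarsest stable partition (strong bisimilarity classes):
  B0 = {u0, v0}
  B1 = {u1, v1}
  B2 = {u2, v2}
  B3 = {u3, v3}
u0 ∈ B0, v0 ∈ B0 → same block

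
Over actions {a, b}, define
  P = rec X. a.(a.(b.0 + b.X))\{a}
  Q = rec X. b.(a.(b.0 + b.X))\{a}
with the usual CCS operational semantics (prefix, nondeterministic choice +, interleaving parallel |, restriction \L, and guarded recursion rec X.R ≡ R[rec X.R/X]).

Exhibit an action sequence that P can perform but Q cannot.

LTS(P): 2 reachable states
  m0 = rec X. a.(a.(b.0 + b.X))\{a} | —a→ m1
  m1 = (a.(b.0 + b.(rec X. a.(a.(b.0 + b.X))\{a})))\{a} | ·
LTS(Q): 2 reachable states
  n0 = rec X. b.(a.(b.0 + b.X))\{a} | —b→ n1
  n1 = (a.(b.0 + b.(rec X. b.(a.(b.0 + b.X))\{a})))\{a} | ·
Run σ = ⟨a⟩ on P: start {m0}
  [1] a ⇒ {m1}
  ✓ P
Run σ = ⟨a⟩ on Q: start {n0}
  [1] a ⇒ ∅  — Q cannot continue

a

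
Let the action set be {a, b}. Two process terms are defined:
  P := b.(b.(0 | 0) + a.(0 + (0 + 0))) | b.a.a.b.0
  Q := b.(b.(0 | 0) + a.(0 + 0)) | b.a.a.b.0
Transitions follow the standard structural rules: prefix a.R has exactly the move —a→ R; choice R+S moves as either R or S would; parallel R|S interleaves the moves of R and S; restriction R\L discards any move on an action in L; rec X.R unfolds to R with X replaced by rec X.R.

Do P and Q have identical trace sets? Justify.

YES

P's transition system — 20 states:
  s0 = b.(b.(0 | 0) + a.(0 + (0 + 0))) | b.a.a.b.0 has moves --b--▸ s1, --b--▸ s2
  s1 = (b.(0 | 0) + a.(0 + (0 + 0))) | b.a.a.b.0 has moves --a--▸ s3, --b--▸ s4, --b--▸ s5
  s2 = b.(b.(0 | 0) + a.(0 + (0 + 0))) | a.a.b.0 has moves --a--▸ s6, --b--▸ s4
  s3 = (0 + (0 + 0)) | b.a.a.b.0 has moves --b--▸ s7
  s4 = (b.(0 | 0) + a.(0 + (0 + 0))) | a.a.b.0 has moves --a--▸ s7, --a--▸ s8, --b--▸ s9
  s5 = 0 | 0 | b.a.a.b.0 has moves --b--▸ s9
  s6 = b.(b.(0 | 0) + a.(0 + (0 + 0))) | a.b.0 has moves --a--▸ s10, --b--▸ s8
  s7 = (0 + (0 + 0)) | a.a.b.0 has moves --a--▸ s11
  s8 = (b.(0 | 0) + a.(0 + (0 + 0))) | a.b.0 has moves --a--▸ s11, --a--▸ s12, --b--▸ s13
  s9 = 0 | 0 | a.a.b.0 has moves --a--▸ s13
  s10 = b.(b.(0 | 0) + a.(0 + (0 + 0))) | b.0 has moves --b--▸ s12, --b--▸ s14
  s11 = (0 + (0 + 0)) | a.b.0 has moves --a--▸ s15
  s12 = (b.(0 | 0) + a.(0 + (0 + 0))) | b.0 has moves --a--▸ s15, --b--▸ s16, --b--▸ s17
  s13 = 0 | 0 | a.b.0 has moves --a--▸ s17
  s14 = b.(b.(0 | 0) + a.(0 + (0 + 0))) | 0 has moves --b--▸ s16
  s15 = (0 + (0 + 0)) | b.0 has moves --b--▸ s18
  s16 = (b.(0 | 0) + a.(0 + (0 + 0))) | 0 has moves --a--▸ s18, --b--▸ s19
  s17 = 0 | 0 | b.0 has moves --b--▸ s19
  s18 = (0 + (0 + 0)) | 0 has moves deadlocked
  s19 = 0 | 0 | 0 has moves deadlocked
Q's transition system — 20 states:
  t0 = b.(b.(0 | 0) + a.(0 + 0)) | b.a.a.b.0 has moves --b--▸ t1, --b--▸ t2
  t1 = (b.(0 | 0) + a.(0 + 0)) | b.a.a.b.0 has moves --a--▸ t3, --b--▸ t4, --b--▸ t5
  t2 = b.(b.(0 | 0) + a.(0 + 0)) | a.a.b.0 has moves --a--▸ t6, --b--▸ t4
  t3 = (0 + 0) | b.a.a.b.0 has moves --b--▸ t7
  t4 = (b.(0 | 0) + a.(0 + 0)) | a.a.b.0 has moves --a--▸ t7, --a--▸ t8, --b--▸ t9
  t5 = 0 | 0 | b.a.a.b.0 has moves --b--▸ t9
  t6 = b.(b.(0 | 0) + a.(0 + 0)) | a.b.0 has moves --a--▸ t10, --b--▸ t8
  t7 = (0 + 0) | a.a.b.0 has moves --a--▸ t11
  t8 = (b.(0 | 0) + a.(0 + 0)) | a.b.0 has moves --a--▸ t11, --a--▸ t12, --b--▸ t13
  t9 = 0 | 0 | a.a.b.0 has moves --a--▸ t13
  t10 = b.(b.(0 | 0) + a.(0 + 0)) | b.0 has moves --b--▸ t12, --b--▸ t14
  t11 = (0 + 0) | a.b.0 has moves --a--▸ t15
  t12 = (b.(0 | 0) + a.(0 + 0)) | b.0 has moves --a--▸ t15, --b--▸ t16, --b--▸ t17
  t13 = 0 | 0 | a.b.0 has moves --a--▸ t17
  t14 = b.(b.(0 | 0) + a.(0 + 0)) | 0 has moves --b--▸ t16
  t15 = (0 + 0) | b.0 has moves --b--▸ t18
  t16 = (b.(0 | 0) + a.(0 + 0)) | 0 has moves --a--▸ t18, --b--▸ t19
  t17 = 0 | 0 | b.0 has moves --b--▸ t19
  t18 = (0 + 0) | 0 has moves deadlocked
  t19 = 0 | 0 | 0 has moves deadlocked
Bisimilarity quotient blocks:
  B0 = {s0, t0}
  B1 = {s2, t2}
  B2 = {s4, t4}
  B3 = {s7, s9, t7, t9}
  B4 = {s11, s13, t11, t13}
  B5 = {s15, s17, t15, t17}
  B6 = {s18, s19, t18, t19}
  B7 = {s8, t8}
  B8 = {s12, t12}
  B9 = {s16, t16}
  B10 = {s6, t6}
  B11 = {s10, t10}
  B12 = {s14, t14}
  B13 = {s1, t1}
  B14 = {s3, s5, t3, t5}
s0 ∈ B0, t0 ∈ B0 → same block
Bisimilar ⇒ trace-equivalent.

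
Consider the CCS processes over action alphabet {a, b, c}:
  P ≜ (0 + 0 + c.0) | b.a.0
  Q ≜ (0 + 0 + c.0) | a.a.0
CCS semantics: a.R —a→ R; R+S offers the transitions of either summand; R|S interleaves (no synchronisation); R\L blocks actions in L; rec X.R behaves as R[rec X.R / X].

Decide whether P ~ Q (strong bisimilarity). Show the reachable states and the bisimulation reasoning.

LTS(P): 6 reachable states
  m0 = (0 + 0 + c.0) | b.a.0 | —b→ m1, —c→ m2
  m1 = (0 + 0 + c.0) | a.0 | —a→ m3, —c→ m4
  m2 = 0 | b.a.0 | —b→ m4
  m3 = (0 + 0 + c.0) | 0 | —c→ m5
  m4 = 0 | a.0 | —a→ m5
  m5 = 0 | 0 | stopped
LTS(Q): 6 reachable states
  n0 = (0 + 0 + c.0) | a.a.0 | —a→ n1, —c→ n2
  n1 = (0 + 0 + c.0) | a.0 | —a→ n3, —c→ n4
  n2 = 0 | a.a.0 | —a→ n4
  n3 = (0 + 0 + c.0) | 0 | —c→ n5
  n4 = 0 | a.0 | —a→ n5
  n5 = 0 | 0 | stopped
Coarsest stable partition (strong bisimilarity classes):
  B0 = {m0}
  B1 = {m1, n1}
  B2 = {m3, n3}
  B3 = {m5, n5}
  B4 = {m4, n4}
  B5 = {m2}
  B6 = {n0}
  B7 = {n2}
m0 ∈ B0, n0 ∈ B6 → different blocks

NO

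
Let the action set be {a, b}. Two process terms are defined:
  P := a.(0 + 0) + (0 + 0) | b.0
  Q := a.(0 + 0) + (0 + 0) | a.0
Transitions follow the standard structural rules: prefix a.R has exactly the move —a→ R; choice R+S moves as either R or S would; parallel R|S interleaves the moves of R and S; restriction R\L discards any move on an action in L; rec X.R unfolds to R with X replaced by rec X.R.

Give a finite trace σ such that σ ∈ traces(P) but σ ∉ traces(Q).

b

P's transition system — 3 states:
  s0 = a.(0 + 0) + (0 + 0) | b.0 ⊢ ··a··> s1, ··b··> s2
  s1 = 0 + 0 ⊢ stopped
  s2 = (0 + 0) | 0 ⊢ stopped
Q's transition system — 3 states:
  t0 = a.(0 + 0) + (0 + 0) | a.0 ⊢ ··a··> t1, ··a··> t2
  t1 = (0 + 0) | 0 ⊢ stopped
  t2 = 0 + 0 ⊢ stopped
Trace ⟨b⟩ through P, begin at {s0}:
  [1] b ⇒ {s2}
  P completes σ.
Trace ⟨b⟩ through Q, begin at {t0}:
  [1] b ⇒ ∅ (Q stuck)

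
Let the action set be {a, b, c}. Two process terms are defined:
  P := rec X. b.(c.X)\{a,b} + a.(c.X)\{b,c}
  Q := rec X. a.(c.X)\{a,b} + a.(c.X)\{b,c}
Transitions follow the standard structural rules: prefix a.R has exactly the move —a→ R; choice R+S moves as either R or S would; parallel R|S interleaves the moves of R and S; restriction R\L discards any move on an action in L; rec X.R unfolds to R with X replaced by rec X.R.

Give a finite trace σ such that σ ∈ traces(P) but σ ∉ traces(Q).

b

LTS(P): 4 reachable states
  m0 = rec X. b.(c.X)\{a,b} + a.(c.X)\{b,c} :: -a-> m1, -b-> m2
  m1 = (c.(rec X. b.(c.X)\{a,b} + a.(c.X)\{b,c}))\{b,c} :: ∅
  m2 = (c.(rec X. b.(c.X)\{a,b} + a.(c.X)\{b,c}))\{a,b} :: -c-> m3
  m3 = (rec X. b.(c.X)\{a,b} + a.(c.X)\{b,c})\{a,b} :: ∅
LTS(Q): 4 reachable states
  n0 = rec X. a.(c.X)\{a,b} + a.(c.X)\{b,c} :: -a-> n1, -a-> n2
  n1 = (c.(rec X. a.(c.X)\{a,b} + a.(c.X)\{b,c}))\{a,b} :: -c-> n3
  n2 = (c.(rec X. a.(c.X)\{a,b} + a.(c.X)\{b,c}))\{b,c} :: ∅
  n3 = (rec X. a.(c.X)\{a,b} + a.(c.X)\{b,c})\{a,b} :: ∅
Executing b from P (initial set {m0}):
  step 1 (b): {m2}
  ✓ P
Executing b from Q (initial set {n0}):
  step 1 (b): ∅  — Q cannot continue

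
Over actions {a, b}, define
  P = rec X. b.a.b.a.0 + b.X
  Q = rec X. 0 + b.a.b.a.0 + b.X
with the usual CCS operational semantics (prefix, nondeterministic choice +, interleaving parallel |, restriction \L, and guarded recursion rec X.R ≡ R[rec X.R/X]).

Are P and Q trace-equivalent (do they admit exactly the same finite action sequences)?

trace-equivalent

Reachable graph of P (5 states):
  p0 = rec X. b.a.b.a.0 + b.X ⊢ ··b··> p0, ··b··> p1
  p1 = a.b.a.0 ⊢ ··a··> p2
  p2 = b.a.0 ⊢ ··b··> p3
  p3 = a.0 ⊢ ··a··> p4
  p4 = 0 ⊢ ·
Reachable graph of Q (5 states):
  q0 = rec X. 0 + b.a.b.a.0 + b.X ⊢ ··b··> q0, ··b··> q1
  q1 = a.b.a.0 ⊢ ··a··> q2
  q2 = b.a.0 ⊢ ··b··> q3
  q3 = a.0 ⊢ ··a··> q4
  q4 = 0 ⊢ ·
Bisimilarity quotient blocks:
  B0 = {p0, q0}
  B1 = {p1, q1}
  B2 = {p2, q2}
  B3 = {p3, q3}
  B4 = {p4, q4}
p0 ∈ B0, q0 ∈ B0 → same block
Bisimilar ⇒ trace-equivalent.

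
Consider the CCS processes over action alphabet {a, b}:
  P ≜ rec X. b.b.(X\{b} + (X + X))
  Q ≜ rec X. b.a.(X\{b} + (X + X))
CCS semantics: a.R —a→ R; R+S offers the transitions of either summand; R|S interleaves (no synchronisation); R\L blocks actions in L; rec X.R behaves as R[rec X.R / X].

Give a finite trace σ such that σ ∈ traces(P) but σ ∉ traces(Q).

bb

LTS(P): 3 reachable states
  m0 = rec X. b.b.(X\{b} + (X + X)) → --b--▸ m1
  m1 = b.((rec X. b.b.(X\{b} + (X + X)))\{b} + ((rec X. b.b.(X\{b} + (X + X))) + (rec X. b.b.(X\{b} + (X + X))))) → --b--▸ m2
  m2 = (rec X. b.b.(X\{b} + (X + X)))\{b} + ((rec X. b.b.(X\{b} + (X + X))) + (rec X. b.b.(X\{b} + (X + X)))) → --b--▸ m1
LTS(Q): 3 reachable states
  n0 = rec X. b.a.(X\{b} + (X + X)) → --b--▸ n1
  n1 = a.((rec X. b.a.(X\{b} + (X + X)))\{b} + ((rec X. b.a.(X\{b} + (X + X))) + (rec X. b.a.(X\{b} + (X + X))))) → --a--▸ n2
  n2 = (rec X. b.a.(X\{b} + (X + X)))\{b} + ((rec X. b.a.(X\{b} + (X + X))) + (rec X. b.a.(X\{b} + (X + X)))) → --b--▸ n1
Run σ = ⟨bb⟩ on P: start {m0}
  [1] b ⇒ {m1}
  [2] b ⇒ {m2}
  P completes σ.
Run σ = ⟨bb⟩ on Q: start {n0}
  [1] b ⇒ {n1}
  [2] b ⇒ ∅  — Q cannot continue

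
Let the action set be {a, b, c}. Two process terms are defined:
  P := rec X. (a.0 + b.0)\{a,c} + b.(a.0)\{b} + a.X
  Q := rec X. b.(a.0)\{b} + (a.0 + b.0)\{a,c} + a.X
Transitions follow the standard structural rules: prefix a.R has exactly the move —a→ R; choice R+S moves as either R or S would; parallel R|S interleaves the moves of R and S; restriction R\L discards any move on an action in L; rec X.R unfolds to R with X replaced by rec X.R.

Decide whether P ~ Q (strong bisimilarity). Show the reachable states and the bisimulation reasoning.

LTS(P): 4 reachable states
  p0 = rec X. (a.0 + b.0)\{a,c} + b.(a.0)\{b} + a.X → --a--▸ p0, --b--▸ p1, --b--▸ p2
  p1 = (a.0)\{b} → --a--▸ p3
  p2 = 0\{a,c} → deadlocked
  p3 = 0\{b} → deadlocked
LTS(Q): 4 reachable states
  q0 = rec X. b.(a.0)\{b} + (a.0 + b.0)\{a,c} + a.X → --a--▸ q0, --b--▸ q1, --b--▸ q2
  q1 = (a.0)\{b} → --a--▸ q3
  q2 = 0\{a,c} → deadlocked
  q3 = 0\{b} → deadlocked
Coarsest stable partition (strong bisimilarity classes):
  B0 = {p0, q0}
  B1 = {p2, p3, q2, q3}
  B2 = {p1, q1}
p0 ∈ B0, q0 ∈ B0 → same block

YES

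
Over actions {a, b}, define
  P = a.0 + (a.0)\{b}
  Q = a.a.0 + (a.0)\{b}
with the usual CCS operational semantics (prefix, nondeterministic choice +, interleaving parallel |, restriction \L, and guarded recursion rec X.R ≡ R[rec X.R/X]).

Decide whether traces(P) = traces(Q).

Reachable graph of P (3 states):
  p0 = a.0 + (a.0)\{b} → =a=> p1, =a=> p2
  p1 = 0 → ·
  p2 = 0\{b} → ·
Reachable graph of Q (4 states):
  q0 = a.a.0 + (a.0)\{b} → =a=> q1, =a=> q2
  q1 = 0\{b} → ·
  q2 = a.0 → =a=> q3
  q3 = 0 → ·
Run σ = ⟨aa⟩ on Q: start {q0}
  [1] a ⇒ {q1, q2}
  [2] a ⇒ {q3}
  ✓ Q
Run σ = ⟨aa⟩ on P: start {p0}
  [1] a ⇒ {p1, p2}
  [2] a ⇒ ∅  — P cannot continue

traces(P) ≠ traces(Q) — witness ⟨aa⟩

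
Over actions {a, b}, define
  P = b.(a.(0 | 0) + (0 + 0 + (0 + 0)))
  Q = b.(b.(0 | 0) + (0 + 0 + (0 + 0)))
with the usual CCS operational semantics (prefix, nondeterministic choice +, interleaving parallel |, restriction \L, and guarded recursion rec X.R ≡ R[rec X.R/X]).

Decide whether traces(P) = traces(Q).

LTS(P): 3 reachable states
  p0 = b.(a.(0 | 0) + (0 + 0 + (0 + 0))) | --b--▸ p1
  p1 = a.(0 | 0) + (0 + 0 + (0 + 0)) | --a--▸ p2
  p2 = 0 | 0 | (no moves)
LTS(Q): 3 reachable states
  q0 = b.(b.(0 | 0) + (0 + 0 + (0 + 0))) | --b--▸ q1
  q1 = b.(0 | 0) + (0 + 0 + (0 + 0)) | --b--▸ q2
  q2 = 0 | 0 | (no moves)
Run σ = ⟨ba⟩ on P: start {p0}
  [1] b ⇒ {p1}
  [2] a ⇒ {p2}
  ✓ P
Run σ = ⟨ba⟩ on Q: start {q0}
  [1] b ⇒ {q1}
  [2] a ⇒ no successor for Q

traces(P) ≠ traces(Q) — witness ⟨ba⟩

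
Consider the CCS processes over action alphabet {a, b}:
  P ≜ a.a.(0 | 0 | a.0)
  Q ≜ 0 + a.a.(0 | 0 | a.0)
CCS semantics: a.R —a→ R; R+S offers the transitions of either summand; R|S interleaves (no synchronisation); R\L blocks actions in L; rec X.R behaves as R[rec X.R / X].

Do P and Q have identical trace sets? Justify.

P's transition system — 4 states:
  u0 = a.a.(0 | 0 | a.0) has moves —a→ u1
  u1 = a.(0 | 0 | a.0) has moves —a→ u2
  u2 = 0 | 0 | a.0 has moves —a→ u3
  u3 = 0 | 0 | 0 has moves (no moves)
Q's transition system — 4 states:
  v0 = 0 + a.a.(0 | 0 | a.0) has moves —a→ v1
  v1 = a.(0 | 0 | a.0) has moves —a→ v2
  v2 = 0 | 0 | a.0 has moves —a→ v3
  v3 = 0 | 0 | 0 has moves (no moves)
Partition-refinement fixed point:
  B0 = {u0, v0}
  B1 = {u1, v1}
  B2 = {u2, v2}
  B3 = {u3, v3}
u0 ∈ B0, v0 ∈ B0 → same block
Bisimilar ⇒ trace-equivalent.

trace-equivalent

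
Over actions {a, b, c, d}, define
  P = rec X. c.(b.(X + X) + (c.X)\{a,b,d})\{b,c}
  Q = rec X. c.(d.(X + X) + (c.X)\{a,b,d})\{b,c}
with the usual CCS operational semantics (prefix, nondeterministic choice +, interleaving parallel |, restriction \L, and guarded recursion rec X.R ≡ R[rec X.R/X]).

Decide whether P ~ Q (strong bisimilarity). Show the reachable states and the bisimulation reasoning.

P's transition system — 2 states:
  p0 = rec X. c.(b.(X + X) + (c.X)\{a,b,d})\{b,c} ⊢ —c→ p1
  p1 = (b.((rec X. c.(b.(X + X) + (c.X)\{a,b,d})\{b,c}) + (rec X. c.(b.(X + X) + (c.X)\{a,b,d})\{b,c})) + (c.(rec X. c.(b.(X + X) + (c.X)\{a,b,d})\{b,c}))\{a,b,d})\{b,c} ⊢ ·
Q's transition system — 3 states:
  q0 = rec X. c.(d.(X + X) + (c.X)\{a,b,d})\{b,c} ⊢ —c→ q1
  q1 = (d.((rec X. c.(d.(X + X) + (c.X)\{a,b,d})\{b,c}) + (rec X. c.(d.(X + X) + (c.X)\{a,b,d})\{b,c})) + (c.(rec X. c.(d.(X + X) + (c.X)\{a,b,d})\{b,c}))\{a,b,d})\{b,c} ⊢ —d→ q2
  q2 = ((rec X. c.(d.(X + X) + (c.X)\{a,b,d})\{b,c}) + (rec X. c.(d.(X + X) + (c.X)\{a,b,d})\{b,c}))\{b,c} ⊢ ·
Coarsest stable partition (strong bisimilarity classes):
  B0 = {p0}
  B1 = {p1, q2}
  B2 = {q0}
  B3 = {q1}
p0 ∈ B0, q0 ∈ B2 → different blocks

NO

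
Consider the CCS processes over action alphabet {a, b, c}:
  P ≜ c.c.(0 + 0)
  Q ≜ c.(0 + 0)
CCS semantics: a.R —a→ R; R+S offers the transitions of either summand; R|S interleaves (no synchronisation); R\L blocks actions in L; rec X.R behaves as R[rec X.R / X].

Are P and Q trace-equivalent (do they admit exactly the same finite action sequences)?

traces(P) ≠ traces(Q) — witness ⟨cc⟩

Reachable graph of P (3 states):
  p0 = c.c.(0 + 0) → --c--▸ p1
  p1 = c.(0 + 0) → --c--▸ p2
  p2 = 0 + 0 → stopped
Reachable graph of Q (2 states):
  q0 = c.(0 + 0) → --c--▸ q1
  q1 = 0 + 0 → stopped
Executing cc from P (initial set {p0}):
  step 1 (c): {p1}
  step 2 (c): {p2}
  P completes σ.
Executing cc from Q (initial set {q0}):
  step 1 (c): {q1}
  step 2 (c): no successor for Q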